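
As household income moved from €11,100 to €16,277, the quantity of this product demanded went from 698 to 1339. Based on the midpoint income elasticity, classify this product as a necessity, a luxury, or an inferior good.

luxury

%ΔQ = (1339 − 698)/[(698+1339)/2] = 641/1018.5 ≈ 0.6294.
%ΔM = (16,277 − 11,100)/[(11,100+16,277)/2] = 5177/13688.5 ≈ 0.3782.
E_I = %ΔQ/%ΔM ≈ 1.664.
E_I > 1: normal good (luxury).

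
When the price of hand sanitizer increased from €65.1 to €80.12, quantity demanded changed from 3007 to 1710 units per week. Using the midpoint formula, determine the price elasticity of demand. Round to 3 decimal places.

-2.658

%Δq = (1710 − 3007)/[(3007 + 1710)/2] = -1297/2358.5 ≈ -0.5499.
%Δp = (80.12 − 65.1)/[(65.1 + 80.12)/2] = 15.02/72.61 ≈ 0.2069.
Arc elasticity E = %Δq/%Δp ≈ -0.5499/0.2069 ≈ -2.658.
|E| > 1: demand is elastic over this range.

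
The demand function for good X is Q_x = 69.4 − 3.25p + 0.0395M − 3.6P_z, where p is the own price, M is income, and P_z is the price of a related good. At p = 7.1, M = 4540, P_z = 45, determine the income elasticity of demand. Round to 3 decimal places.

2.817

Substituting, Q_x = 69.4 − 3.25(7.1) + 0.0395(4540) − 3.6(45) = 69.4 − 23.075 + 179.33 − 162 = 63.655.
∂Q_x/∂M = +0.0395, so E_I = 0.0395·(4540/63.655) ≈ 2.817.
E_I > 1: normal good (luxury).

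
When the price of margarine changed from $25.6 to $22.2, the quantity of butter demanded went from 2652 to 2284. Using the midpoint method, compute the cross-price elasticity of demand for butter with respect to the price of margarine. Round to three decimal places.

%ΔQ_x = (2284 − 2652)/[(2652+2284)/2] = -368/2468 ≈ -0.1491.
%ΔP_y = (22.2 − 25.6)/[(25.6+22.2)/2] ≈ -0.1423.
E_xy = -0.1491/-0.1423 ≈ 1.048.
E_xy > 0, so butter and margarine are substitutes.

1.048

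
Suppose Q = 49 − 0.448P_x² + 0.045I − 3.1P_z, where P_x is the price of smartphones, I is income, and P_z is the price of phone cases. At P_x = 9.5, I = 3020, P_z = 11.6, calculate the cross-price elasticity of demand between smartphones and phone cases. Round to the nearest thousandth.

Evaluating quantity at (P_x, I, P_z) gives Q = 49 − 0.448(9.5)² + 0.045(3020) − 3.1(11.6) = 49 − 40.432 + 135.9 − 35.96 = 108.508.
∂Q/∂P_z = −3.1, so E_xy = -3.1·(11.6/108.508) ≈ -0.331.
E_xy < 0: the goods are complements.

-0.331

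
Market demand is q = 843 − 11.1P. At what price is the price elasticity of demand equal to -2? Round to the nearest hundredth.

Set −bP/(a − bP) = −2 ⇒ bP = 2(a − bP) ⇒ bP(1+2) = 2·a.
P = 2·843/(11.1·3) ≈ 50.63.

50.63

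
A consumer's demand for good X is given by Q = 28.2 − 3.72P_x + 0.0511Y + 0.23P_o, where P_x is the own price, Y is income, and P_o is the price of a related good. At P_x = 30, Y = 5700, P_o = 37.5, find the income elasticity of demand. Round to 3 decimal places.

1.345

Q = 28.2 − 3.72(30) + 0.0511(5700) + 0.23(37.5) = 28.2 − 111.6 + 291.27 + 8.625 = 216.495.
∂Q/∂Y = +0.0511, so E_I = 0.0511·(5700/216.495) ≈ 1.345.
E_I > 1: normal good (luxury).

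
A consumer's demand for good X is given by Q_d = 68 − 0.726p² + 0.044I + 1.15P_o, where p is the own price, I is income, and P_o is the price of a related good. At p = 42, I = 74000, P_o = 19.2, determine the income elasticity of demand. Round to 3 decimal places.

At the given point, Q_d = 68 − 0.726(42)² + 0.044(74000) + 1.15(19.2) = 68 − 1280.664 + 3256 + 22.08 = 2065.416.
∂Q_d/∂I = +0.044, so E_I = 0.044·(74000/2065.416) ≈ 1.576.
E_I > 1: normal good (luxury).

1.576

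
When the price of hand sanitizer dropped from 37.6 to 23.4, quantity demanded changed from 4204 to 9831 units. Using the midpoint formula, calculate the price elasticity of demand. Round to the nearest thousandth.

-1.722

%ΔQ = (9831 − 4204)/[(4204 + 9831)/2] = 5627/7017.5 ≈ 0.8019.
%ΔP = (23.4 − 37.6)/[(37.6 + 23.4)/2] = -14.2/30.5 ≈ -0.4656.
Arc elasticity E = %ΔQ/%ΔP ≈ 0.8019/-0.4656 ≈ -1.722.
|E| > 1: demand is elastic over this range.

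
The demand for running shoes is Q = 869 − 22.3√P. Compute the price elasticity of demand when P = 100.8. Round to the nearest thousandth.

At P = 100.8, Q = 645.1098.
dQ/dP = −22.3/(2√P) = −22.3/(2·10.0399).
Point elasticity E = (dQ/dP)·(P/Q) = -1.1106 × 100.8/645.1098 ≈ -0.174.
|E| < 1, so demand is inelastic at this price.

-0.174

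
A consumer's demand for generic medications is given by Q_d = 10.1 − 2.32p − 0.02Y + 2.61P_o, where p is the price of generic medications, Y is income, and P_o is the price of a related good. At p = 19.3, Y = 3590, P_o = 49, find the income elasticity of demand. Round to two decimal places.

-3.35

First evaluate Q_d: 10.1 − 2.32(19.3) − 0.02(3590) + 2.61(49) = 10.1 − 44.776 − 71.8 + 127.89 = 21.414.
∂Q_d/∂Y = −0.02, so E_I = -0.02·(3590/21.414) ≈ -3.35.
E_I < 0: inferior good.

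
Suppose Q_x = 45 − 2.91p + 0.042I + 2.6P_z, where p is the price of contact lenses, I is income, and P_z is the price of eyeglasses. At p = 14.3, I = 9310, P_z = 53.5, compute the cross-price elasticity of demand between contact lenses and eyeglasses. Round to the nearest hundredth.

0.26

Evaluating quantity at (p, I, P_z) gives Q_x = 45 − 2.91(14.3) + 0.042(9310) + 2.6(53.5) = 45 − 41.613 + 391.02 + 139.1 = 533.507.
∂Q_x/∂P_z = +2.6, so E_xy = 2.6·(53.5/533.507) ≈ 0.26.
E_xy > 0: the goods are substitutes.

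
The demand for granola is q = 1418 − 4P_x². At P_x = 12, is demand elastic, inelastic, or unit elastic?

elastic

At P_x = 12, q = 842.
dq/dP_x = −2·4·P_x = −96.
Point elasticity E = (dq/dP_x)·(P_x/q) = -96 × 12/842 ≈ -1.368.
|E| ≈ 1.368 > 1, so demand is elastic.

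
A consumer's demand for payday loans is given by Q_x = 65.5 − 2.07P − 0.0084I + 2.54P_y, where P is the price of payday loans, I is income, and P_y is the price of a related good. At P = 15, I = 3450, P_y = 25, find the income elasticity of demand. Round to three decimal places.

-0.420

Evaluating quantity at (P, I, P_y) gives Q_x = 65.5 − 2.07(15) − 0.0084(3450) + 2.54(25) = 65.5 − 31.05 − 28.98 + 63.5 = 68.97.
∂Q_x/∂I = −0.0084, so E_I = -0.0084·(3450/68.97) ≈ -0.420.
E_I < 0: inferior good.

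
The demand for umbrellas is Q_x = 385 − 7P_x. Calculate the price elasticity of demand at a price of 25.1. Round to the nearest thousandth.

At P_x = 25.1, Q_x = 209.3.
dQ_x/dP_x = −7.
Point elasticity E = (dQ_x/dP_x)·(P_x/Q_x) = -7 × 25.1/209.3 ≈ -0.839.
|E| < 1, so demand is inelastic at this price.

-0.839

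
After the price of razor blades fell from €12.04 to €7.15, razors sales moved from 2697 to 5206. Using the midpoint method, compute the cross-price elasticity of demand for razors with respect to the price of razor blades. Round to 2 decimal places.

%ΔQ_x = (5206 − 2697)/[(2697+5206)/2] = 2509/3951.5 ≈ 0.6349.
%ΔP_y = (7.15 − 12.04)/[(12.04+7.15)/2] ≈ -0.5096.
E_xy = 0.6349/-0.5096 ≈ -1.25.
E_xy < 0, so razors and razor blades are complements.

-1.25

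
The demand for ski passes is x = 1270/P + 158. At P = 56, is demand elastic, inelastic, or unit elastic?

At P = 56, x = 180.6786.
dx/dP = −1270/P² = −0.405.
Point elasticity E = (dx/dP)·(P/x) = -0.405 × 56/180.6786 ≈ -0.126.
|E| ≈ 0.126 < 1, so demand is inelastic.

inelastic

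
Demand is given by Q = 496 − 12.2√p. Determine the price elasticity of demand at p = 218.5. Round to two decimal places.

-0.29

At p = 218.5, Q = 315.6627.
dQ/dp = −12.2/(2√p) = −12.2/(2·14.7817).
Point elasticity E = (dQ/dp)·(p/Q) = -0.4127 × 218.5/315.6627 ≈ -0.29.
|E| < 1, so demand is inelastic at this price.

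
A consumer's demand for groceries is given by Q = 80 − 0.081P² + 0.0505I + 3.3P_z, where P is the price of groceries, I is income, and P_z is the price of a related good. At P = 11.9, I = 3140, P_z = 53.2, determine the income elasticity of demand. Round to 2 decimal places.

At the given point, Q = 80 − 0.081(11.9)² + 0.0505(3140) + 3.3(53.2) = 80 − 11.4704 + 158.57 + 175.56 = 402.6596.
∂Q/∂I = +0.0505, so E_I = 0.0505·(3140/402.6596) ≈ 0.39.
E_I ∈ (0,1): normal good (necessity).

0.39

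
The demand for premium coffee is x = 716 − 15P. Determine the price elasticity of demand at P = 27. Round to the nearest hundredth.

-1.30

At P = 27, x = 311.
dx/dP = −15.
Point elasticity E = (dx/dP)·(P/x) = -15 × 27/311 ≈ -1.30.
|E| > 1, so demand is elastic at this price.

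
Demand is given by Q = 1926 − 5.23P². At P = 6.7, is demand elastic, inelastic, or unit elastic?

inelastic

At P = 6.7, Q = 1691.2253.
dQ/dP = −2·5.23·P = −70.082.
Point elasticity E = (dQ/dP)·(P/Q) = -70.082 × 6.7/1691.2253 ≈ -0.278.
|E| ≈ 0.278 < 1, so demand is inelastic.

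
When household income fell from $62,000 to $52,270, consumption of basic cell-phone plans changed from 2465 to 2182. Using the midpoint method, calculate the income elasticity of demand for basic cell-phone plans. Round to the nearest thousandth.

%ΔQ = (2182 − 2465)/[(2465+2182)/2] = -283/2323.5 ≈ -0.1218.
%ΔI = (52,270 − 62,000)/[(62,000+52,270)/2] = -9730/57135 ≈ -0.1703.
E_I = %ΔQ/%ΔI ≈ 0.715.
E_I ∈ (0,1): normal good (necessity).

0.715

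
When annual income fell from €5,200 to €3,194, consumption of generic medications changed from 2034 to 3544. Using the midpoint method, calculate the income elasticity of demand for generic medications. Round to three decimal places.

%ΔQ = (3544 − 2034)/[(2034+3544)/2] = 1510/2789 ≈ 0.5414.
%ΔI = (3,194 − 5,200)/[(5,200+3,194)/2] = -2006/4197 ≈ -0.4780.
E_I = %ΔQ/%ΔI ≈ -1.133.
E_I < 0: inferior good.

-1.133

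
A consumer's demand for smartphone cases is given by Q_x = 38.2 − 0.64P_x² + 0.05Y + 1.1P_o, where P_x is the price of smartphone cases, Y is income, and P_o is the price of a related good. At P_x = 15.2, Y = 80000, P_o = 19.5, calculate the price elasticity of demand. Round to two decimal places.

Q_x = 38.2 − 0.64(15.2)² + 0.05(80000) + 1.1(19.5) = 38.2 − 147.8656 + 4000 + 21.45 = 3911.7844.
∂Q_x/∂P_x = −2·0.64·P_x = -19.456, so E_p = -19.456·(15.2/3911.7844) ≈ -0.08.
|E_p| < 1: demand is inelastic.

-0.08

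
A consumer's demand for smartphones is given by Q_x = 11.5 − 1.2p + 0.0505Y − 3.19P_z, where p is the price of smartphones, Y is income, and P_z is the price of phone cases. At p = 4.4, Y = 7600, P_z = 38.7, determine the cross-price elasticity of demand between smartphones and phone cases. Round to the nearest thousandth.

-0.463

First evaluate Q_x: 11.5 − 1.2(4.4) + 0.0505(7600) − 3.19(38.7) = 11.5 − 5.28 + 383.8 − 123.453 = 266.567.
∂Q_x/∂P_z = −3.19, so E_xy = -3.19·(38.7/266.567) ≈ -0.463.
E_xy < 0: the goods are complements.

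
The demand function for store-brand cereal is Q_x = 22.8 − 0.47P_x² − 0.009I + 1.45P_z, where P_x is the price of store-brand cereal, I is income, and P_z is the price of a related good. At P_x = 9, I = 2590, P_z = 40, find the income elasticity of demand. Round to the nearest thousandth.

Evaluating quantity at (P_x, I, P_z) gives Q_x = 22.8 − 0.47(9)² − 0.009(2590) + 1.45(40) = 22.8 − 38.07 − 23.31 + 58 = 19.42.
∂Q_x/∂I = −0.009, so E_I = -0.009·(2590/19.42) ≈ -1.200.
E_I < 0: inferior good.

-1.200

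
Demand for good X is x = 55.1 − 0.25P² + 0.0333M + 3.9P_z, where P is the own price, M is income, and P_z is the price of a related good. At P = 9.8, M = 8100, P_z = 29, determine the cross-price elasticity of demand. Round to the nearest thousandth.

0.273

x = 55.1 − 0.25(9.8)² + 0.0333(8100) + 3.9(29) = 55.1 − 24.01 + 269.73 + 113.1 = 413.92.
∂x/∂P_z = +3.9, so E_xy = 3.9·(29/413.92) ≈ 0.273.
E_xy > 0: the goods are substitutes.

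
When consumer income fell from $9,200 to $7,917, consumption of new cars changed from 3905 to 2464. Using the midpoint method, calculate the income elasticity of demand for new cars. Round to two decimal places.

%ΔQ = (2464 − 3905)/[(3905+2464)/2] = -1441/3184.5 ≈ -0.4525.
%ΔM = (7,917 − 9,200)/[(9,200+7,917)/2] = -1283/8558.5 ≈ -0.1499.
E_I = %ΔQ/%ΔM ≈ 3.02.
E_I > 1: normal good (luxury).

3.02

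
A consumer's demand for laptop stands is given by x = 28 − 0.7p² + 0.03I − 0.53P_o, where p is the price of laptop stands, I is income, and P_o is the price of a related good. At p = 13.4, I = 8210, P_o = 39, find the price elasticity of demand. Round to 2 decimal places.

-1.96

Evaluating quantity at (p, I, P_o) gives x = 28 − 0.7(13.4)² + 0.03(8210) − 0.53(39) = 28 − 125.692 + 246.3 − 20.67 = 127.938.
∂x/∂p = −2·0.7·p = -18.76, so E_p = -18.76·(13.4/127.938) ≈ -1.96.
|E_p| > 1: demand is elastic.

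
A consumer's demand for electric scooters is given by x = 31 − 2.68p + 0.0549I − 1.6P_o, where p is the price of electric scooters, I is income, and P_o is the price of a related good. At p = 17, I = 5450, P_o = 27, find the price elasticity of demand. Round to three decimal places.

Substituting, x = 31 − 2.68(17) + 0.0549(5450) − 1.6(27) = 31 − 45.56 + 299.205 − 43.2 = 241.445.
∂x/∂p = −2.68, so E_p = (−2.68)·(17/241.445) ≈ -0.189.
|E_p| < 1: demand is inelastic.

-0.189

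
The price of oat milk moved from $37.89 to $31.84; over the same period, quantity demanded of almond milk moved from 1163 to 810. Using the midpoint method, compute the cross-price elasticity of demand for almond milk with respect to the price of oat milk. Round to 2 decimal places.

%ΔQ_x = (810 − 1163)/[(1163+810)/2] = -353/986.5 ≈ -0.3578.
%ΔP_y = (31.84 − 37.89)/[(37.89+31.84)/2] ≈ -0.1735.
E_xy = -0.3578/-0.1735 ≈ 2.06.
E_xy > 0, so almond milk and oat milk are substitutes.

2.06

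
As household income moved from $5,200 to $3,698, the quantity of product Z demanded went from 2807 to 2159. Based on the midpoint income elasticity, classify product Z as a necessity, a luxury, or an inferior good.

necessity

%ΔQ = (2159 − 2807)/[(2807+2159)/2] = -648/2483 ≈ -0.2610.
%ΔM = (3,698 − 5,200)/[(5,200+3,698)/2] = -1502/4449 ≈ -0.3376.
E_I = %ΔQ/%ΔM ≈ 0.773.
E_I ∈ (0,1): normal good (necessity).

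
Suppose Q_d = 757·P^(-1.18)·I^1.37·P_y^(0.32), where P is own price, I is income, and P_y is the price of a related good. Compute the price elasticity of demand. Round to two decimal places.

-1.18

For a Cobb–Douglas (constant-elasticity) form Q_d = A·P^α·…, the elasticity with respect to P equals the exponent α at every point.
Here the exponent on P is -1.18, so the price elasticity of demand is -1.18.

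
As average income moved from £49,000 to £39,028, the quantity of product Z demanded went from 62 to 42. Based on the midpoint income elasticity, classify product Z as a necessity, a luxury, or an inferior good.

luxury

%ΔQ = (42 − 62)/[(62+42)/2] = -20/52 ≈ -0.3846.
%ΔI = (39,028 − 49,000)/[(49,000+39,028)/2] = -9972/44014 ≈ -0.2266.
E_I = %ΔQ/%ΔI ≈ 1.698.
E_I > 1: normal good (luxury).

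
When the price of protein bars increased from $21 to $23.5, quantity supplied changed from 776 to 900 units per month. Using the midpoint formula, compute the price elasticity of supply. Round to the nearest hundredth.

%Δq = (900 − 776)/[(776 + 900)/2] = 124/838 ≈ 0.1480.
%ΔP = (23.5 − 21)/[(21 + 23.5)/2] = 2.5/22.25 ≈ 0.1124.
Arc elasticity E = %Δq/%ΔP ≈ 0.1480/0.1124 ≈ 1.32.
|E| > 1: supply is elastic over this range.

1.32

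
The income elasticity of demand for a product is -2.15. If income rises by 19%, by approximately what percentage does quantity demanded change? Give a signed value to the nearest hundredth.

%ΔQ ≈ E × %ΔI = (-2.15) × (19%) = -40.85%.

-40.85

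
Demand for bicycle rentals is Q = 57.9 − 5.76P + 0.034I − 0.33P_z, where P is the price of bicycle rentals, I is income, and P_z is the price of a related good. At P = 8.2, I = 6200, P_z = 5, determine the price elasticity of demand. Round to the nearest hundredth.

-0.21

Evaluating quantity at (P, I, P_z) gives Q = 57.9 − 5.76(8.2) + 0.034(6200) − 0.33(5) = 57.9 − 47.232 + 210.8 − 1.65 = 219.818.
∂Q/∂P = −5.76, so E_p = (−5.76)·(8.2/219.818) ≈ -0.21.
|E_p| < 1: demand is inelastic.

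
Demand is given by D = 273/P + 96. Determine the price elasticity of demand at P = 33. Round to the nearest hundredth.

At P = 33, D = 104.2727.
dD/dP = −273/P² = −0.2507.
Point elasticity E = (dD/dP)·(P/D) = -0.2507 × 33/104.2727 ≈ -0.08.
|E| < 1, so demand is inelastic at this price.

-0.08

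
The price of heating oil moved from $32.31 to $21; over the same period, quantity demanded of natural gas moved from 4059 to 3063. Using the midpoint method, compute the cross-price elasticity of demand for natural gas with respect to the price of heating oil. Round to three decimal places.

%ΔQ_x = (3063 − 4059)/[(4059+3063)/2] = -996/3561 ≈ -0.2797.
%ΔP_y = (21 − 32.31)/[(32.31+21)/2] ≈ -0.4243.
E_xy = -0.2797/-0.4243 ≈ 0.659.
E_xy > 0, so natural gas and heating oil are substitutes.

0.659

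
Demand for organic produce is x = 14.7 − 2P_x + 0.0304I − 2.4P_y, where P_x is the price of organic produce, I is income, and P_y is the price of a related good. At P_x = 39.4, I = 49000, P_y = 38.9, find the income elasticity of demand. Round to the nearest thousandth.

At the given point, x = 14.7 − 2(39.4) + 0.0304(49000) − 2.4(38.9) = 14.7 − 78.8 + 1489.6 − 93.36 = 1332.14.
∂x/∂I = +0.0304, so E_I = 0.0304·(49000/1332.14) ≈ 1.118.
E_I > 1: normal good (luxury).

1.118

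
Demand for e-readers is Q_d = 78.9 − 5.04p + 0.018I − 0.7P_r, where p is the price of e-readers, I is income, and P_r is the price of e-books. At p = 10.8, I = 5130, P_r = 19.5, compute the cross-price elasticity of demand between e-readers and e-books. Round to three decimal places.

-0.132

Evaluating quantity at (p, I, P_r) gives Q_d = 78.9 − 5.04(10.8) + 0.018(5130) − 0.7(19.5) = 78.9 − 54.432 + 92.34 − 13.65 = 103.158.
∂Q_d/∂P_r = −0.7, so E_xy = -0.7·(19.5/103.158) ≈ -0.132.
E_xy < 0: the goods are complements.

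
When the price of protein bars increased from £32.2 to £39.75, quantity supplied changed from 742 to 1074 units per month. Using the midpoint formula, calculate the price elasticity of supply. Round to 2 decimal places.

%Δq = (1074 − 742)/[(742 + 1074)/2] = 332/908 ≈ 0.3656.
%Δp = (39.75 − 32.2)/[(32.2 + 39.75)/2] = 7.55/35.975 ≈ 0.2099.
Arc elasticity E = %Δq/%Δp ≈ 0.3656/0.2099 ≈ 1.74.
|E| > 1: supply is elastic over this range.

1.74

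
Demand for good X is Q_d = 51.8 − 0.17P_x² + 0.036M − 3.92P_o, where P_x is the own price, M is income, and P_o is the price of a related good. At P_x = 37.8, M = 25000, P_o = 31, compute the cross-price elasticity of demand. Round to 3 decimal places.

-0.207

Evaluating quantity at (P_x, M, P_o) gives Q_d = 51.8 − 0.17(37.8)² + 0.036(25000) − 3.92(31) = 51.8 − 242.9028 + 900 − 121.52 = 587.3772.
∂Q_d/∂P_o = −3.92, so E_xy = -3.92·(31/587.3772) ≈ -0.207.
E_xy < 0: the goods are complements.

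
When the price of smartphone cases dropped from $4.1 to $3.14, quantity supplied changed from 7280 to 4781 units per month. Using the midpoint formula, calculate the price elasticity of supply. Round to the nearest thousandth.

%Δq = (4781 − 7280)/[(7280 + 4781)/2] = -2499/6030.5 ≈ -0.4144.
%ΔP = (3.14 − 4.1)/[(4.1 + 3.14)/2] = -0.96/3.62 ≈ -0.2652.
Arc elasticity E = %Δq/%ΔP ≈ -0.4144/-0.2652 ≈ 1.563.
|E| > 1: supply is elastic over this range.

1.563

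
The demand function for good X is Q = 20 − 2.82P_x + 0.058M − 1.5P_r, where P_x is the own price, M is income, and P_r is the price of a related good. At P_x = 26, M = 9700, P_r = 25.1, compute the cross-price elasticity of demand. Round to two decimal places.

-0.08

Substituting, Q = 20 − 2.82(26) + 0.058(9700) − 1.5(25.1) = 20 − 73.32 + 562.6 − 37.65 = 471.63.
∂Q/∂P_r = −1.5, so E_xy = -1.5·(25.1/471.63) ≈ -0.08.
E_xy < 0: the goods are complements.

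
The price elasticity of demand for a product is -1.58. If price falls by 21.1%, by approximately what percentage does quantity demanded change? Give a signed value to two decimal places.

%ΔQ ≈ E × %ΔP = (-1.58) × (-21.1%) ≈ 33.34%.

33.34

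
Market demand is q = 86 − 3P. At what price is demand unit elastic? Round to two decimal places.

For linear demand q = a − bP, E = −bP/(a − bP). |E| = 1 ⇒ bP = a − bP ⇒ P = a/(2b).
P = 86/(2·3) ≈ 14.33.

14.33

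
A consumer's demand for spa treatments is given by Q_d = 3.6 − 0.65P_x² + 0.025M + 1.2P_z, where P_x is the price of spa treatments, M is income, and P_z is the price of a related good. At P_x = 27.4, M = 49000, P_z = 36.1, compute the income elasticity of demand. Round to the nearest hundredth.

Substituting, Q_d = 3.6 − 0.65(27.4)² + 0.025(49000) + 1.2(36.1) = 3.6 − 487.994 + 1225 + 43.32 = 783.926.
∂Q_d/∂M = +0.025, so E_I = 0.025·(49000/783.926) ≈ 1.56.
E_I > 1: normal good (luxury).

1.56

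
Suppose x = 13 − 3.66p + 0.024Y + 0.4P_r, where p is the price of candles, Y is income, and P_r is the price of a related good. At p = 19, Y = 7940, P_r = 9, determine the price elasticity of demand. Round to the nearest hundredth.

-0.51

First evaluate x: 13 − 3.66(19) + 0.024(7940) + 0.4(9) = 13 − 69.54 + 190.56 + 3.6 = 137.62.
∂x/∂p = −3.66, so E_p = (−3.66)·(19/137.62) ≈ -0.51.
|E_p| < 1: demand is inelastic.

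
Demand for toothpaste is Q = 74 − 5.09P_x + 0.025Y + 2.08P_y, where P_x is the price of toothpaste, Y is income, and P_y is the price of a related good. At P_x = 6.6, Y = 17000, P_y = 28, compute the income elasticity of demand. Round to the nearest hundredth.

Substituting, Q = 74 − 5.09(6.6) + 0.025(17000) + 2.08(28) = 74 − 33.594 + 425 + 58.24 = 523.646.
∂Q/∂Y = +0.025, so E_I = 0.025·(17000/523.646) ≈ 0.81.
E_I ∈ (0,1): normal good (necessity).

0.81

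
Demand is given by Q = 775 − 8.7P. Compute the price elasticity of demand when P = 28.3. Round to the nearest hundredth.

At P = 28.3, Q = 528.79.
dQ/dP = −8.7.
Point elasticity E = (dQ/dP)·(P/Q) = -8.7 × 28.3/528.79 ≈ -0.47.
|E| < 1, so demand is inelastic at this price.

-0.47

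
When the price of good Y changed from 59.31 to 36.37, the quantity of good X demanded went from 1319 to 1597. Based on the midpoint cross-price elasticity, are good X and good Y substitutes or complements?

%ΔQ_x = (1597 − 1319)/[(1319+1597)/2] = 278/1458 ≈ 0.1907.
%ΔP_y = (36.37 − 59.31)/[(59.31+36.37)/2] ≈ -0.4795.
E_xy = 0.1907/-0.4795 ≈ -0.398.
E_xy < 0, so the goods are complements.

complements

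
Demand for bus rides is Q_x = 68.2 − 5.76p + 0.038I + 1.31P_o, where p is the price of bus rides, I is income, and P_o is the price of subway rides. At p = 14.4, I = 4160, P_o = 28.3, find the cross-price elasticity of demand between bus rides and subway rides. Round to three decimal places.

0.205

Substituting, Q_x = 68.2 − 5.76(14.4) + 0.038(4160) + 1.31(28.3) = 68.2 − 82.944 + 158.08 + 37.073 = 180.409.
∂Q_x/∂P_o = +1.31, so E_xy = 1.31·(28.3/180.409) ≈ 0.205.
E_xy > 0: the goods are substitutes.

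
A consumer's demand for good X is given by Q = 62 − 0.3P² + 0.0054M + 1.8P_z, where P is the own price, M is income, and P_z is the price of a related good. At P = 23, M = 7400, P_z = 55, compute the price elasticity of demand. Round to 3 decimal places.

-7.511

First evaluate Q: 62 − 0.3(23)² + 0.0054(7400) + 1.8(55) = 62 − 158.7 + 39.96 + 99 = 42.26.
∂Q/∂P = −2·0.3·P = -13.8, so E_p = -13.8·(23/42.26) ≈ -7.511.
|E_p| > 1: demand is elastic.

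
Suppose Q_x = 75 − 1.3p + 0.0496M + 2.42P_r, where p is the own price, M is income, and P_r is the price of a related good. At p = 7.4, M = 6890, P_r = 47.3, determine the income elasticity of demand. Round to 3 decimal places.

0.655

Q_x = 75 − 1.3(7.4) + 0.0496(6890) + 2.42(47.3) = 75 − 9.62 + 341.744 + 114.466 = 521.59.
∂Q_x/∂M = +0.0496, so E_I = 0.0496·(6890/521.59) ≈ 0.655.
E_I ∈ (0,1): normal good (necessity).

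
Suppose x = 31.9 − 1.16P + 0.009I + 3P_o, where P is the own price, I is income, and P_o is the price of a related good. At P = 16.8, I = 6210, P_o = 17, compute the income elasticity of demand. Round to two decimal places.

0.47

Substituting, x = 31.9 − 1.16(16.8) + 0.009(6210) + 3(17) = 31.9 − 19.488 + 55.89 + 51 = 119.302.
∂x/∂I = +0.009, so E_I = 0.009·(6210/119.302) ≈ 0.47.
E_I ∈ (0,1): normal good (necessity).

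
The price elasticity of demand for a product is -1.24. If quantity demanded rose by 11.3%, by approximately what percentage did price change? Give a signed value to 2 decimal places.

-9.11

%ΔQ ≈ E × %ΔP ⇒ %ΔP = %ΔQ / E = (11.3%)/(-1.24) ≈ -9.11%.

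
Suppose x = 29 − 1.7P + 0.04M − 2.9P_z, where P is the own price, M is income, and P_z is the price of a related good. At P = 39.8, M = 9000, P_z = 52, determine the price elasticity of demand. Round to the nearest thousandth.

First evaluate x: 29 − 1.7(39.8) + 0.04(9000) − 2.9(52) = 29 − 67.66 + 360 − 150.8 = 170.54.
∂x/∂P = −1.7, so E_p = (−1.7)·(39.8/170.54) ≈ -0.397.
|E_p| < 1: demand is inelastic.

-0.397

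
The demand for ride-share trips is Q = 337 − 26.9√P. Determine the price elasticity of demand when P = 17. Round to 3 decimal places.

At P = 17, Q = 226.0885.
dQ/dP = −26.9/(2√P) = −26.9/(2·4.1231).
Point elasticity E = (dQ/dP)·(P/Q) = -3.2621 × 17/226.0885 ≈ -0.245.
|E| < 1, so demand is inelastic at this price.

-0.245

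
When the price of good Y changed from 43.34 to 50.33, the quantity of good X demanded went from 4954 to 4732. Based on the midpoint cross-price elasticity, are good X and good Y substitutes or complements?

complements

%ΔQ_x = (4732 − 4954)/[(4954+4732)/2] = -222/4843 ≈ -0.0458.
%ΔP_y = (50.33 − 43.34)/[(43.34+50.33)/2] ≈ 0.1492.
E_xy = -0.0458/0.1492 ≈ -0.307.
E_xy < 0, so the goods are complements.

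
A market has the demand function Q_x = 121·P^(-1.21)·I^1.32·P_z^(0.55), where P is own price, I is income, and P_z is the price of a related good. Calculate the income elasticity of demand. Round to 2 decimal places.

For a Cobb–Douglas (constant-elasticity) form Q_x = A·I^α·…, the elasticity with respect to I equals the exponent α at every point.
Here the exponent on I is 1.32, so the income elasticity of demand is 1.32.

1.32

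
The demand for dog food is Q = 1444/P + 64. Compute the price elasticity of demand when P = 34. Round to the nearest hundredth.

-0.40

At P = 34, Q = 106.4706.
dQ/dP = −1444/P² = −1.2491.
Point elasticity E = (dQ/dP)·(P/Q) = -1.2491 × 34/106.4706 ≈ -0.40.
|E| < 1, so demand is inelastic at this price.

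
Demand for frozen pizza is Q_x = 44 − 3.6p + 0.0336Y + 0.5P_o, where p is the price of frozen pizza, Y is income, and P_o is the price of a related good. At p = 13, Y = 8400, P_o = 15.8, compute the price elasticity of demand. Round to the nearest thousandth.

First evaluate Q_x: 44 − 3.6(13) + 0.0336(8400) + 0.5(15.8) = 44 − 46.8 + 282.24 + 7.9 = 287.34.
∂Q_x/∂p = −3.6, so E_p = (−3.6)·(13/287.34) ≈ -0.163.
|E_p| < 1: demand is inelastic.

-0.163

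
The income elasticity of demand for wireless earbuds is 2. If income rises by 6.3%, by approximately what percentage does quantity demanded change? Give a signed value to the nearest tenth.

12.6

%ΔQ ≈ E × %ΔI = (2) × (6.3%) = 12.6%.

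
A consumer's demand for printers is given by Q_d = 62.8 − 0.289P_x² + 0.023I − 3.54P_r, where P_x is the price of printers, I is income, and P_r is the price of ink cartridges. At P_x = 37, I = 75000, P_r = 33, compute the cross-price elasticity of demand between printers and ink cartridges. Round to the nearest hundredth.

-0.09

Q_d = 62.8 − 0.289(37)² + 0.023(75000) − 3.54(33) = 62.8 − 395.641 + 1725 − 116.82 = 1275.339.
∂Q_d/∂P_r = −3.54, so E_xy = -3.54·(33/1275.339) ≈ -0.09.
E_xy < 0: the goods are complements.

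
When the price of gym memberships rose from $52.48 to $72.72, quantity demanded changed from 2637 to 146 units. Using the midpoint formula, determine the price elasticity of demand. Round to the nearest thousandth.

-5.537

%Δq = (146 − 2637)/[(2637 + 146)/2] = -2491/1391.5 ≈ -1.7902.
%ΔP = (72.72 − 52.48)/[(52.48 + 72.72)/2] = 20.24/62.6 ≈ 0.3233.
Arc elasticity E = %Δq/%ΔP ≈ -1.7902/0.3233 ≈ -5.537.
|E| > 1: demand is elastic over this range.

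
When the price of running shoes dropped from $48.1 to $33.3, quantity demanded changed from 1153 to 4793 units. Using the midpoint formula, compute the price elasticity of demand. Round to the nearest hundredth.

-3.37

%Δq = (4793 − 1153)/[(1153 + 4793)/2] = 3640/2973 ≈ 1.2244.
%Δp = (33.3 − 48.1)/[(48.1 + 33.3)/2] = -14.8/40.7 ≈ -0.3636.
Arc elasticity E = %Δq/%Δp ≈ 1.2244/-0.3636 ≈ -3.37.
|E| > 1: demand is elastic over this range.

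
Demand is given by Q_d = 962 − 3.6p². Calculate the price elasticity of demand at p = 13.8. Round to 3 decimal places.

-4.961

At p = 13.8, Q_d = 276.416.
dQ_d/dp = −2·3.6·p = −99.36.
Point elasticity E = (dQ_d/dp)·(p/Q_d) = -99.36 × 13.8/276.416 ≈ -4.961.
|E| > 1, so demand is elastic at this price.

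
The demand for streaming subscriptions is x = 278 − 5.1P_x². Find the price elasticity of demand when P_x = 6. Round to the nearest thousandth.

At P_x = 6, x = 94.4.
dx/dP_x = −2·5.1·P_x = −61.2.
Point elasticity E = (dx/dP_x)·(P_x/x) = -61.2 × 6/94.4 ≈ -3.890.
|E| > 1, so demand is elastic at this price.

-3.890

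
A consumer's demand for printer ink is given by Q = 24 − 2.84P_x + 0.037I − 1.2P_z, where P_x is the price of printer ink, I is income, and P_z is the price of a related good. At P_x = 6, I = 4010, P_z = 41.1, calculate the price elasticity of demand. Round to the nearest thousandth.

-0.161

Substituting, Q = 24 − 2.84(6) + 0.037(4010) − 1.2(41.1) = 24 − 17.04 + 148.37 − 49.32 = 106.01.
∂Q/∂P_x = −2.84, so E_p = (−2.84)·(6/106.01) ≈ -0.161.
|E_p| < 1: demand is inelastic.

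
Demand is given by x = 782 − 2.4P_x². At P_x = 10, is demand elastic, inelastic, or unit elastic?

At P_x = 10, x = 542.
dx/dP_x = −2·2.4·P_x = −48.
Point elasticity E = (dx/dP_x)·(P_x/x) = -48 × 10/542 ≈ -0.886.
|E| ≈ 0.886 < 1, so demand is inelastic.

inelastic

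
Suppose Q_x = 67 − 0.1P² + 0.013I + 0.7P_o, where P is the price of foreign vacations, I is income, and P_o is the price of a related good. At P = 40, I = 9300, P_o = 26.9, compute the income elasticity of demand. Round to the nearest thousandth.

2.587

Substituting, Q_x = 67 − 0.1(40)² + 0.013(9300) + 0.7(26.9) = 67 − 160 + 120.9 + 18.83 = 46.73.
∂Q_x/∂I = +0.013, so E_I = 0.013·(9300/46.73) ≈ 2.587.
E_I > 1: normal good (luxury).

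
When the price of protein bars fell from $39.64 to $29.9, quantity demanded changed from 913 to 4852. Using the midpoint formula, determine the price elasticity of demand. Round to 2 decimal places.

%ΔQ = (4852 − 913)/[(913 + 4852)/2] = 3939/2882.5 ≈ 1.3665.
%Δp = (29.9 − 39.64)/[(39.64 + 29.9)/2] = -9.74/34.77 ≈ -0.2801.
Arc elasticity E = %ΔQ/%Δp ≈ 1.3665/-0.2801 ≈ -4.88.
|E| > 1: demand is elastic over this range.

-4.88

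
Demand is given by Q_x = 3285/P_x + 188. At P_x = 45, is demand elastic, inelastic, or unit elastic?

inelastic

At P_x = 45, Q_x = 261.
dQ_x/dP_x = −3285/P_x² = −1.6222.
Point elasticity E = (dQ_x/dP_x)·(P_x/Q_x) = -1.6222 × 45/261 ≈ -0.280.
|E| ≈ 0.280 < 1, so demand is inelastic.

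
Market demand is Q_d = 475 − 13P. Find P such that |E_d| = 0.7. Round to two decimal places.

Set −bP/(a − bP) = −0.7 ⇒ bP = 0.7(a − bP) ⇒ bP(1+0.7) = 0.7·a.
P = 0.7·475/(13·1.7) ≈ 15.05.

15.05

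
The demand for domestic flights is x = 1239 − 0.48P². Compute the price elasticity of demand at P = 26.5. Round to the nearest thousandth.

At P = 26.5, x = 901.92.
dx/dP = −2·0.48·P = −25.44.
Point elasticity E = (dx/dP)·(P/x) = -25.44 × 26.5/901.92 ≈ -0.747.
|E| < 1, so demand is inelastic at this price.

-0.747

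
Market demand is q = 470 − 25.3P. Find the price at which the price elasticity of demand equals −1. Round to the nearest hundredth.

9.29

For linear demand q = a − bP, E = −bP/(a − bP). |E| = 1 ⇒ bP = a − bP ⇒ P = a/(2b).
P = 470/(2·25.3) ≈ 9.29.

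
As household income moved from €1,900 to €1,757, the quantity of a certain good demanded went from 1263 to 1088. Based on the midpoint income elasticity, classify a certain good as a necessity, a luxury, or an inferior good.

%ΔQ = (1088 − 1263)/[(1263+1088)/2] = -175/1175.5 ≈ -0.1489.
%ΔM = (1,757 − 1,900)/[(1,900+1,757)/2] = -143/1828.5 ≈ -0.0782.
E_I = %ΔQ/%ΔM ≈ 1.904.
E_I > 1: normal good (luxury).

luxury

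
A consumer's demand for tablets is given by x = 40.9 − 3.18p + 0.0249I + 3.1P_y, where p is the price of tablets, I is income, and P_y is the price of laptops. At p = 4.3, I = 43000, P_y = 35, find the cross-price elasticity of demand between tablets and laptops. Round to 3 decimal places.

Evaluating quantity at (p, I, P_y) gives x = 40.9 − 3.18(4.3) + 0.0249(43000) + 3.1(35) = 40.9 − 13.674 + 1070.7 + 108.5 = 1206.426.
∂x/∂P_y = +3.1, so E_xy = 3.1·(35/1206.426) ≈ 0.090.
E_xy > 0: the goods are substitutes.

0.090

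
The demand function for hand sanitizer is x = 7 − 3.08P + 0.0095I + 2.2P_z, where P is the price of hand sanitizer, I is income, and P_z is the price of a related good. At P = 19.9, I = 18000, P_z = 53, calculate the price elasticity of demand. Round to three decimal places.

-0.263

First evaluate x: 7 − 3.08(19.9) + 0.0095(18000) + 2.2(53) = 7 − 61.292 + 171 + 116.6 = 233.308.
∂x/∂P = −3.08, so E_p = (−3.08)·(19.9/233.308) ≈ -0.263.
|E_p| < 1: demand is inelastic.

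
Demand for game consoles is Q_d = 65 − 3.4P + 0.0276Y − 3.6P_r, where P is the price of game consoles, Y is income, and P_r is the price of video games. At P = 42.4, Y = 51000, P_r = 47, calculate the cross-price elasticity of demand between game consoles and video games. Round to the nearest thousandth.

Q_d = 65 − 3.4(42.4) + 0.0276(51000) − 3.6(47) = 65 − 144.16 + 1407.6 − 169.2 = 1159.24.
∂Q_d/∂P_r = −3.6, so E_xy = -3.6·(47/1159.24) ≈ -0.146.
E_xy < 0: the goods are complements.

-0.146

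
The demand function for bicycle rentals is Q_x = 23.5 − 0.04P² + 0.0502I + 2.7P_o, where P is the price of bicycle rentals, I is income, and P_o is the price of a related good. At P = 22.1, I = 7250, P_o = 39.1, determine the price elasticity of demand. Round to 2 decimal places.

At the given point, Q_x = 23.5 − 0.04(22.1)² + 0.0502(7250) + 2.7(39.1) = 23.5 − 19.5364 + 363.95 + 105.57 = 473.4836.
∂Q_x/∂P = −2·0.04·P = -1.768, so E_p = -1.768·(22.1/473.4836) ≈ -0.08.
|E_p| < 1: demand is inelastic.

-0.08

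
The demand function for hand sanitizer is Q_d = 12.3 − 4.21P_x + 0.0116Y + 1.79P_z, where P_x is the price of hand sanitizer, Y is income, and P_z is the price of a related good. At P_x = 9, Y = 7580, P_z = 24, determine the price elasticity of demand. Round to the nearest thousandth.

Evaluating quantity at (P_x, Y, P_z) gives Q_d = 12.3 − 4.21(9) + 0.0116(7580) + 1.79(24) = 12.3 − 37.89 + 87.928 + 42.96 = 105.298.
∂Q_d/∂P_x = −4.21, so E_p = (−4.21)·(9/105.298) ≈ -0.360.
|E_p| < 1: demand is inelastic.

-0.360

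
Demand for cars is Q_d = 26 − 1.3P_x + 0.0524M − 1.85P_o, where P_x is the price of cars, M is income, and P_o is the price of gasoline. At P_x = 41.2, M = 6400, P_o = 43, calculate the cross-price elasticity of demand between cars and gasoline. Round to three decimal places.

-0.349

Substituting, Q_d = 26 − 1.3(41.2) + 0.0524(6400) − 1.85(43) = 26 − 53.56 + 335.36 − 79.55 = 228.25.
∂Q_d/∂P_o = −1.85, so E_xy = -1.85·(43/228.25) ≈ -0.349.
E_xy < 0: the goods are complements.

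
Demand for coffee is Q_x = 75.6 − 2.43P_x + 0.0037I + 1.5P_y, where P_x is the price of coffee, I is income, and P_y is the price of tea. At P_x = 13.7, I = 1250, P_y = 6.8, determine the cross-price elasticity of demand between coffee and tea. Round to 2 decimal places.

0.18

At the given point, Q_x = 75.6 − 2.43(13.7) + 0.0037(1250) + 1.5(6.8) = 75.6 − 33.291 + 4.625 + 10.2 = 57.134.
∂Q_x/∂P_y = +1.5, so E_xy = 1.5·(6.8/57.134) ≈ 0.18.
E_xy > 0: the goods are substitutes.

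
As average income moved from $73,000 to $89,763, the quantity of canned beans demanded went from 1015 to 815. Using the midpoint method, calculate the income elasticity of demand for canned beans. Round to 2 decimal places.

-1.06

%ΔQ = (815 − 1015)/[(1015+815)/2] = -200/915 ≈ -0.2186.
%ΔI = (89,763 − 73,000)/[(73,000+89,763)/2] = 16763/81381.5 ≈ 0.2060.
E_I = %ΔQ/%ΔI ≈ -1.06.
E_I < 0: inferior good.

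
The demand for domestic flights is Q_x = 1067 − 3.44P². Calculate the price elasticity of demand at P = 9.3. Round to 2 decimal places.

At P = 9.3, Q_x = 769.4744.
dQ_x/dP = −2·3.44·P = −63.984.
Point elasticity E = (dQ_x/dP)·(P/Q_x) = -63.984 × 9.3/769.4744 ≈ -0.77.
|E| < 1, so demand is inelastic at this price.

-0.77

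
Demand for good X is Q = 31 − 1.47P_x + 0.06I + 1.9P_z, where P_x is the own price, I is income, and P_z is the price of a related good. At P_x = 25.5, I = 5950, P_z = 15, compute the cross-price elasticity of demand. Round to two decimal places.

Evaluating quantity at (P_x, I, P_z) gives Q = 31 − 1.47(25.5) + 0.06(5950) + 1.9(15) = 31 − 37.485 + 357 + 28.5 = 379.015.
∂Q/∂P_z = +1.9, so E_xy = 1.9·(15/379.015) ≈ 0.08.
E_xy > 0: the goods are substitutes.

0.08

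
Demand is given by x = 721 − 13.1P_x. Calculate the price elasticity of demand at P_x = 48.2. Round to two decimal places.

At P_x = 48.2, x = 89.58.
dx/dP_x = −13.1.
Point elasticity E = (dx/dP_x)·(P_x/x) = -13.1 × 48.2/89.58 ≈ -7.05.
|E| > 1, so demand is elastic at this price.

-7.05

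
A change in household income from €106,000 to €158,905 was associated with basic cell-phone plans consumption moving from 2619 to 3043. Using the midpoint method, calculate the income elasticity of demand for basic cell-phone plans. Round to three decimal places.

%ΔQ = (3043 − 2619)/[(2619+3043)/2] = 424/2831 ≈ 0.1498.
%ΔM = (158,905 − 106,000)/[(106,000+158,905)/2] = 52905/132452.5 ≈ 0.3994.
E_I = %ΔQ/%ΔM ≈ 0.375.
E_I ∈ (0,1): normal good (necessity).

0.375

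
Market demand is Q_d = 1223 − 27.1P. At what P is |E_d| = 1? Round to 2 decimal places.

22.56

For linear demand Q_d = a − bP, E = −bP/(a − bP). |E| = 1 ⇒ bP = a − bP ⇒ P = a/(2b).
P = 1223/(2·27.1) ≈ 22.56.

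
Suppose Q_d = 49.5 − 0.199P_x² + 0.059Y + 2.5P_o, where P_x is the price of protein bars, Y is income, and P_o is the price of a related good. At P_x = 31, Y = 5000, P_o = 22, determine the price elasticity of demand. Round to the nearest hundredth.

-1.84

Evaluating quantity at (P_x, Y, P_o) gives Q_d = 49.5 − 0.199(31)² + 0.059(5000) + 2.5(22) = 49.5 − 191.239 + 295 + 55 = 208.261.
∂Q_d/∂P_x = −2·0.199·P_x = -12.338, so E_p = -12.338·(31/208.261) ≈ -1.84.
|E_p| > 1: demand is elastic.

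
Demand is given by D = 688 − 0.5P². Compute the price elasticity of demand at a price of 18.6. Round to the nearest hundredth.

At P = 18.6, D = 515.02.
dD/dP = −2·0.5·P = −18.6.
Point elasticity E = (dD/dP)·(P/D) = -18.6 × 18.6/515.02 ≈ -0.67.
|E| < 1, so demand is inelastic at this price.

-0.67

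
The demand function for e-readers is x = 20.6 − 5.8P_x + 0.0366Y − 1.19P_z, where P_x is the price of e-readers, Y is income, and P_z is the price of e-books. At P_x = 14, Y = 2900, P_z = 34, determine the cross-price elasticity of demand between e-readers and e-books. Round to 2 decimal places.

Substituting, x = 20.6 − 5.8(14) + 0.0366(2900) − 1.19(34) = 20.6 − 81.2 + 106.14 − 40.46 = 5.08.
∂x/∂P_z = −1.19, so E_xy = -1.19·(34/5.08) ≈ -7.96.
E_xy < 0: the goods are complements.

-7.96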